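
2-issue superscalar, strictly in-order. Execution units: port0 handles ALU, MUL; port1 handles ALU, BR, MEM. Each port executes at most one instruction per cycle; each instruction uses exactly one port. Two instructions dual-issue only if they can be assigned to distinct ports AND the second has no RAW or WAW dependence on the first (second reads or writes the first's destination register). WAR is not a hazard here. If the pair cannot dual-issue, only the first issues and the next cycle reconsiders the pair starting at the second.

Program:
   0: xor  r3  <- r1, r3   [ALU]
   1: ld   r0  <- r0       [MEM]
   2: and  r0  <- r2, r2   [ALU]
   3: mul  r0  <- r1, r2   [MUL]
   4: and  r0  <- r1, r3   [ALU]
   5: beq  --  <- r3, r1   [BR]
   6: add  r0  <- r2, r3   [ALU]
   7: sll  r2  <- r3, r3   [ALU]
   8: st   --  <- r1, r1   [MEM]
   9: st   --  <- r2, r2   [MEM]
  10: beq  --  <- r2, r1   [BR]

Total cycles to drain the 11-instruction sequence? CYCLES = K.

CYCLES = 8

0. xor;ld @i0,i1  | dual
1. and @i2  | WAW r0
2. mul @i3  | WAW r0
3. and;beq @i4,i5  | dual
4. add;sll @i6,i7  | dual
5. st @i8  | no-port MEM/MEM
6. st @i9  | no-port MEM/BR
7. beq @i10  | tail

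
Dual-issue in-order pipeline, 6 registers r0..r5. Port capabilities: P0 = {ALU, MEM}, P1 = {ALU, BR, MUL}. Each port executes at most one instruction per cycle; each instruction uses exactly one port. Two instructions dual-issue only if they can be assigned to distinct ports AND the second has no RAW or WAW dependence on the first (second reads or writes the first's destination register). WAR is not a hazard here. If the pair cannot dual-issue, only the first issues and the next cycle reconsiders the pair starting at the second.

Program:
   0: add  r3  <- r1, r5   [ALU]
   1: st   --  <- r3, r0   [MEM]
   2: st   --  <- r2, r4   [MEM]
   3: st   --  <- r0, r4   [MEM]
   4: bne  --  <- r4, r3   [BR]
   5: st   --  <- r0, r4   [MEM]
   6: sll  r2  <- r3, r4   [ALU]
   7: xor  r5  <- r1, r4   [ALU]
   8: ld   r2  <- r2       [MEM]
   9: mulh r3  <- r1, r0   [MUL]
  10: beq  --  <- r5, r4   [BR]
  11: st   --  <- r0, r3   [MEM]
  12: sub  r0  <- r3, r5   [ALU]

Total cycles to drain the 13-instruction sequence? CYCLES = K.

[0] i0  add  -- RAW r3
[1] i1  st  -- no-port MEM/MEM
[2] i2  st  -- no-port MEM/MEM
[3] i3,i4  st;bne  -- 2-wide
[4] i5,i6  st;sll  -- 2-wide
[5] i7,i8  xor;ld  -- 2-wide
[6] i9  mulh  -- no-port MUL/BR
[7] i10,i11  beq;st  -- 2-wide
[8] i12  sub  -- tail

CYCLES = 9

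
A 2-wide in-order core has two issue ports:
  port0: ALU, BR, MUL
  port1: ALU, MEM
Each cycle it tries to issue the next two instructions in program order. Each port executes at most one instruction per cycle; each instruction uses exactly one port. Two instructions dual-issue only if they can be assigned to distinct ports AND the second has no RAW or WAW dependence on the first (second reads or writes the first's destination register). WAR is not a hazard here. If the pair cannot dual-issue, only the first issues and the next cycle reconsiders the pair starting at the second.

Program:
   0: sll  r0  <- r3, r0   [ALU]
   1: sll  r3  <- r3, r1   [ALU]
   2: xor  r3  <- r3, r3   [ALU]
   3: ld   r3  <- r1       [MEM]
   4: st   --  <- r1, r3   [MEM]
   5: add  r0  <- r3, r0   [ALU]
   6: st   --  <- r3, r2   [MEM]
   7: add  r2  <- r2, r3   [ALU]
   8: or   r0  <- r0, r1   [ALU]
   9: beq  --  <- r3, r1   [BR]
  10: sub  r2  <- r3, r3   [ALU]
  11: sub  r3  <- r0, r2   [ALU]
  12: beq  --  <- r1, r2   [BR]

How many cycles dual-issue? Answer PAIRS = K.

PAIRS = 5

t=0 i0+i1:sll.ALU+sll.ALU ; 2-wide
t=1 i2:xor.ALU ; WAW r3
t=2 i3:ld.MEM ; no-port MEM/MEM
t=3 i4+i5:st.MEM+add.ALU ; 2-wide
t=4 i6+i7:st.MEM+add.ALU ; 2-wide
t=5 i8+i9:or.ALU+beq.BR ; 2-wide
t=6 i10:sub.ALU ; RAW r2
t=7 i11+i12:sub.ALU+beq.BR ; 2-wide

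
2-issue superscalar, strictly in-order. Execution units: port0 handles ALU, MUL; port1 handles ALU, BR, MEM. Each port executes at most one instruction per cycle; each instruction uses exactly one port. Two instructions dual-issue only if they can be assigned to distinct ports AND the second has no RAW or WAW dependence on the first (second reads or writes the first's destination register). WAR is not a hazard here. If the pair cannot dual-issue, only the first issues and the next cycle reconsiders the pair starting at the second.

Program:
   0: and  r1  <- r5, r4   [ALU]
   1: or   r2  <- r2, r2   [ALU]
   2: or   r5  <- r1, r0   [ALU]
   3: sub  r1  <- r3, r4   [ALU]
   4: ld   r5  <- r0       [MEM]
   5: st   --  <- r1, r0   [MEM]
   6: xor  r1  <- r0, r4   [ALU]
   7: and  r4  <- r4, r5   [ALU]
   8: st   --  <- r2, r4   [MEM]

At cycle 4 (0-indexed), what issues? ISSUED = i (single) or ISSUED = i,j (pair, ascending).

0. and.ALU/or.ALU @i0&i1  | pair
1. or.ALU/sub.ALU @i2&i3  | pair
2. ld.MEM @i4  | no-port MEM/MEM
3. st.MEM/xor.ALU @i5&i6  | pair
4. and.ALU @i7  | RAW r4
5. st.MEM @i8  | tail

ISSUED = 7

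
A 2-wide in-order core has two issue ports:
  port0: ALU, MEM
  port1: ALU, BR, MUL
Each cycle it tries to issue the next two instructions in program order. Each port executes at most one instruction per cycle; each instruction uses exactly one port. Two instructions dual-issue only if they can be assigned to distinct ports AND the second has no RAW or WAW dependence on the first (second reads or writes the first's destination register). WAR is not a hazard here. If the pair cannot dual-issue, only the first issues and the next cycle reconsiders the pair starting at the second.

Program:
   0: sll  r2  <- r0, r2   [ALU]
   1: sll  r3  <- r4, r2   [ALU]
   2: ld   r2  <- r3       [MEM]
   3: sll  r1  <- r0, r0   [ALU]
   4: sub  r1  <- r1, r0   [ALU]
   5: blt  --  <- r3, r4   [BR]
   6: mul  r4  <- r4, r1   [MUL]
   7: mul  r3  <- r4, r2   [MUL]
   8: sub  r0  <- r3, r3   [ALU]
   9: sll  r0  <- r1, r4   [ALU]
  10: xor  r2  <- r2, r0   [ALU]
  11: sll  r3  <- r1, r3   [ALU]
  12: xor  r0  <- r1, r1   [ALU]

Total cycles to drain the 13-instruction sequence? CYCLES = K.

c0: i0 sll  RAW r2
c1: i1 sll  RAW r3
c2: i2/i3 ld;sll  dual
c3: i4/i5 sub;blt  dual
c4: i6 mul  no-port MUL/MUL
c5: i7 mul  RAW r3
c6: i8 sub  WAW r0
c7: i9 sll  RAW r0
c8: i10/i11 xor;sll  dual
c9: i12 xor  tail

CYCLES = 10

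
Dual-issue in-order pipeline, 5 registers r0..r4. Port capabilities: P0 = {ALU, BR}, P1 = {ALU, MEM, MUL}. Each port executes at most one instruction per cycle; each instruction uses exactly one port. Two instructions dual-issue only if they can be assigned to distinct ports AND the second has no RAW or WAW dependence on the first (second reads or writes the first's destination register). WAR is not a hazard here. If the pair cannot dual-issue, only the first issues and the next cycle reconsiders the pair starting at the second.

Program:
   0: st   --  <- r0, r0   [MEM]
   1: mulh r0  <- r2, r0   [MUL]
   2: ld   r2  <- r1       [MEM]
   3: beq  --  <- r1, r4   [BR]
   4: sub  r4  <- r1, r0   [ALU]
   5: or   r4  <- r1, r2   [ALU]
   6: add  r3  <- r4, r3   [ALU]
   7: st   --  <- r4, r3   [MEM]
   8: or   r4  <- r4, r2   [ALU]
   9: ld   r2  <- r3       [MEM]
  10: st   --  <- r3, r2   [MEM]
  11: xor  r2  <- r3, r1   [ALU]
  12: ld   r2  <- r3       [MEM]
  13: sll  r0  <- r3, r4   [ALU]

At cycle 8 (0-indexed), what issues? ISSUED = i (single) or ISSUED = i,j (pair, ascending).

[0] i0  st  -- no-port MEM/MUL
[1] i1  mulh  -- no-port MUL/MEM
[2] i2,i3  ld beq  -- pair
[3] i4  sub  -- WAW r4
[4] i5  or  -- RAW r4
[5] i6  add  -- RAW r3
[6] i7,i8  st or  -- pair
[7] i9  ld  -- no-port MEM/MEM
[8] i10,i11  st xor  -- pair
[9] i12,i13  ld sll  -- pair

ISSUED = 10,11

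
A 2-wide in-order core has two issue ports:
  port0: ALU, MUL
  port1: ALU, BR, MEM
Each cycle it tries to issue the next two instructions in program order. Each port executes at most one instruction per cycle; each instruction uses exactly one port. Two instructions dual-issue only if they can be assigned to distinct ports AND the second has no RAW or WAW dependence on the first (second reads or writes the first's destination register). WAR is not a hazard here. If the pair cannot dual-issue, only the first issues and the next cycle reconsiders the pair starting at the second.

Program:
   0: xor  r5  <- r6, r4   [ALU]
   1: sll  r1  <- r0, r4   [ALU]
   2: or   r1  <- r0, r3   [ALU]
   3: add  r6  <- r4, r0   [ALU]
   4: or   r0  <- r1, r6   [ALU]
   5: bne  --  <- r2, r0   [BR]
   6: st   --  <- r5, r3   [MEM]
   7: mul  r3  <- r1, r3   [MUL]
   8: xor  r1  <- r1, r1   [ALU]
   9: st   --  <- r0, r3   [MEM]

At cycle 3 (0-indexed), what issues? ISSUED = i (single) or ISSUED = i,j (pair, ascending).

ISSUED = 5

c0: i0+i1 xor;sll  dual
c1: i2+i3 or;add  dual
c2: i4 or  RAW r0
c3: i5 bne  no-port BR/MEM
c4: i6+i7 st;mul  dual
c5: i8+i9 xor;st  dual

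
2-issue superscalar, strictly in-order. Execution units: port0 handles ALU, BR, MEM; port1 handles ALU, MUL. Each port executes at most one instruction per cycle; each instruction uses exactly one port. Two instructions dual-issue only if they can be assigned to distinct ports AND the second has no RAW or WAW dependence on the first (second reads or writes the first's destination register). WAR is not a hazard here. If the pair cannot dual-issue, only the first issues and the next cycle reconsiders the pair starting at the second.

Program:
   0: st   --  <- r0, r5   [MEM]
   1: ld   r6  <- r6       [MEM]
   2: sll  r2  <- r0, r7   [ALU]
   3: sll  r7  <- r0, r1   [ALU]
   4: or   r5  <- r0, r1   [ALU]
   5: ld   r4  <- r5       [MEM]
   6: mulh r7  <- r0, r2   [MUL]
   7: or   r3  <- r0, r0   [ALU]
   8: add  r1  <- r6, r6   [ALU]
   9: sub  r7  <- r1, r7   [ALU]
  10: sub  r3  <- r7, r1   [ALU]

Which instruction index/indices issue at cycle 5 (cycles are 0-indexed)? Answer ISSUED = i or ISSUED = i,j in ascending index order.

c0: i0 st  no-port MEM/MEM
c1: i1+i2 ld;sll  dual
c2: i3+i4 sll;or  dual
c3: i5+i6 ld;mulh  dual
c4: i7+i8 or;add  dual
c5: i9 sub  RAW r7
c6: i10 sub  tail

ISSUED = 9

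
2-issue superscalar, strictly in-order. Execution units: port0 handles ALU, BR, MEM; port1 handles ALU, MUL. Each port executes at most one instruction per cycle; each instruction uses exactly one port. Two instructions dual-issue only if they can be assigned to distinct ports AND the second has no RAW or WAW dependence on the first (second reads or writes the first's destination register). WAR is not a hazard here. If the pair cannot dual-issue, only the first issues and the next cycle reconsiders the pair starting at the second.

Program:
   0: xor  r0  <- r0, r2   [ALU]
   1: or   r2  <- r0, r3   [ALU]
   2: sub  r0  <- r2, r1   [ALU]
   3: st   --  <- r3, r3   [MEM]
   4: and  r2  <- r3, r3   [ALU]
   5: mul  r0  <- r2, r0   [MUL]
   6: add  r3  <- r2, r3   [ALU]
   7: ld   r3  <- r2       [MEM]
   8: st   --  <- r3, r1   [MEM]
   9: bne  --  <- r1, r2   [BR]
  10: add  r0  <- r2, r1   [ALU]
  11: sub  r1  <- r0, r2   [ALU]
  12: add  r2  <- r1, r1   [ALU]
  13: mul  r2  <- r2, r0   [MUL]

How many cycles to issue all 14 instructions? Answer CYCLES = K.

CYCLES = 11

0. xor.ALU @i0  | RAW r0
1. or.ALU @i1  | RAW r2
2. sub.ALU+st.MEM @i2,i3  | 2-wide
3. and.ALU @i4  | RAW r2
4. mul.MUL+add.ALU @i5,i6  | 2-wide
5. ld.MEM @i7  | no-port MEM/MEM
6. st.MEM @i8  | no-port MEM/BR
7. bne.BR+add.ALU @i9,i10  | 2-wide
8. sub.ALU @i11  | RAW r1
9. add.ALU @i12  | RAW+WAW r2
10. mul.MUL @i13  | tail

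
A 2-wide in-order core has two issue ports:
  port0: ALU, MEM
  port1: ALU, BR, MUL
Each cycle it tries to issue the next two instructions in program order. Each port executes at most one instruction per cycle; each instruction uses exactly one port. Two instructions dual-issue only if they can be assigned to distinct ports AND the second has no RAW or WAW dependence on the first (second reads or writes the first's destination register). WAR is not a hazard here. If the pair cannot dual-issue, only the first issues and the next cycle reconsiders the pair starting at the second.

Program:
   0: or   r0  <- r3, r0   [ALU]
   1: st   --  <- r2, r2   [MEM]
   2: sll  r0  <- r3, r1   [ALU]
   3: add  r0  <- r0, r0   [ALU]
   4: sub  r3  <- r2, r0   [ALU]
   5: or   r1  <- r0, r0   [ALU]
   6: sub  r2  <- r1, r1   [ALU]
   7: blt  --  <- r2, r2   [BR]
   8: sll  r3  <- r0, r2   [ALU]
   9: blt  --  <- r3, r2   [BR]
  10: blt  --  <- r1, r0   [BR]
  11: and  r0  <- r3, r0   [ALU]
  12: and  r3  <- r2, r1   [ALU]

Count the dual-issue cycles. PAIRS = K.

PAIRS = 4

c0: i0&i1 or/st  pair
c1: i2 sll  RAW+WAW r0
c2: i3 add  RAW r0
c3: i4&i5 sub/or  pair
c4: i6 sub  RAW r2
c5: i7&i8 blt/sll  pair
c6: i9 blt  no-port BR/BR
c7: i10&i11 blt/and  pair
c8: i12 and  tail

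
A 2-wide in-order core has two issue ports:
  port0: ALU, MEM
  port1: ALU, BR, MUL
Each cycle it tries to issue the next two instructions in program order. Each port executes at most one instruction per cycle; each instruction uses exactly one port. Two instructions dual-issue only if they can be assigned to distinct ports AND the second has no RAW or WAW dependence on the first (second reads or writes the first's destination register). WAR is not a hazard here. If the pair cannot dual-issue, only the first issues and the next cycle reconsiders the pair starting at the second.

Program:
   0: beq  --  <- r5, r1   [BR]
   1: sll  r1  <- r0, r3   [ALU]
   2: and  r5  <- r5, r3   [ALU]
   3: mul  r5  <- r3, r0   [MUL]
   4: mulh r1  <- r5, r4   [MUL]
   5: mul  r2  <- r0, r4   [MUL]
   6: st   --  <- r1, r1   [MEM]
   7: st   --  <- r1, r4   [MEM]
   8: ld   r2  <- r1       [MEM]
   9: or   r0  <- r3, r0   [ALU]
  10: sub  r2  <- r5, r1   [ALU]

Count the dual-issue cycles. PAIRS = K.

PAIRS = 3

  cy0 -> i0+i1 (beq sll) dual
  cy1 -> i2 (and) WAW r5
  cy2 -> i3 (mul) no-port MUL/MUL
  cy3 -> i4 (mulh) no-port MUL/MUL
  cy4 -> i5+i6 (mul st) dual
  cy5 -> i7 (st) no-port MEM/MEM
  cy6 -> i8+i9 (ld or) dual
  cy7 -> i10 (sub) tail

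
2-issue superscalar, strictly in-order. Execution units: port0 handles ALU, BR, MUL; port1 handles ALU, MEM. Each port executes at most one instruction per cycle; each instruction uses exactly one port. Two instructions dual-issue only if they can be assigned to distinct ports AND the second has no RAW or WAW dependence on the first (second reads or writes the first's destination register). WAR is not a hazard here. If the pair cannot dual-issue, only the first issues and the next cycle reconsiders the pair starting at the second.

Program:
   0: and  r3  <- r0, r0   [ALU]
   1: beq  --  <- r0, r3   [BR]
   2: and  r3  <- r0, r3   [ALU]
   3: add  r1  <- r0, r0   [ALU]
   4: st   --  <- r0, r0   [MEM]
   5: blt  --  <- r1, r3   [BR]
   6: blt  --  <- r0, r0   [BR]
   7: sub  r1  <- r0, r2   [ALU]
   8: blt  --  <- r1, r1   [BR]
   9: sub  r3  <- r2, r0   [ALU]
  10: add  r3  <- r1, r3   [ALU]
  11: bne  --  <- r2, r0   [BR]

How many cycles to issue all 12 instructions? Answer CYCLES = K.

CYCLES = 7

0. and.ALU @i0  | RAW r3
1. beq.BR+and.ALU @i1+i2  | dual
2. add.ALU+st.MEM @i3+i4  | dual
3. blt.BR @i5  | no-port BR/BR
4. blt.BR+sub.ALU @i6+i7  | dual
5. blt.BR+sub.ALU @i8+i9  | dual
6. add.ALU+bne.BR @i10+i11  | dual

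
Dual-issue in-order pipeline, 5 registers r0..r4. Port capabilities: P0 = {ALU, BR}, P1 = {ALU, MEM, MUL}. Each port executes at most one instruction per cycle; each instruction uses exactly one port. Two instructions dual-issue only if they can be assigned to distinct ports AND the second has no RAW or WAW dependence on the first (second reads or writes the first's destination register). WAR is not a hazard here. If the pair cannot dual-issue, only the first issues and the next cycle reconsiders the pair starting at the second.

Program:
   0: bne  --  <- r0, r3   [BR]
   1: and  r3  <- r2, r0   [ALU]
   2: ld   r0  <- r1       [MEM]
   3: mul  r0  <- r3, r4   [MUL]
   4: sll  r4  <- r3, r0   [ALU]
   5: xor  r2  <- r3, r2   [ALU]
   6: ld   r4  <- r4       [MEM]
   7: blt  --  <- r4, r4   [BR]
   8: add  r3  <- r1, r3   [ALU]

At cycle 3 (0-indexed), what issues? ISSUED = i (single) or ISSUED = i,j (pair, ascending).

  cy0 -> i0&i1 (bne;and) pair
  cy1 -> i2 (ld) no-port MEM/MUL
  cy2 -> i3 (mul) RAW r0
  cy3 -> i4&i5 (sll;xor) pair
  cy4 -> i6 (ld) RAW r4
  cy5 -> i7&i8 (blt;add) pair

ISSUED = 4,5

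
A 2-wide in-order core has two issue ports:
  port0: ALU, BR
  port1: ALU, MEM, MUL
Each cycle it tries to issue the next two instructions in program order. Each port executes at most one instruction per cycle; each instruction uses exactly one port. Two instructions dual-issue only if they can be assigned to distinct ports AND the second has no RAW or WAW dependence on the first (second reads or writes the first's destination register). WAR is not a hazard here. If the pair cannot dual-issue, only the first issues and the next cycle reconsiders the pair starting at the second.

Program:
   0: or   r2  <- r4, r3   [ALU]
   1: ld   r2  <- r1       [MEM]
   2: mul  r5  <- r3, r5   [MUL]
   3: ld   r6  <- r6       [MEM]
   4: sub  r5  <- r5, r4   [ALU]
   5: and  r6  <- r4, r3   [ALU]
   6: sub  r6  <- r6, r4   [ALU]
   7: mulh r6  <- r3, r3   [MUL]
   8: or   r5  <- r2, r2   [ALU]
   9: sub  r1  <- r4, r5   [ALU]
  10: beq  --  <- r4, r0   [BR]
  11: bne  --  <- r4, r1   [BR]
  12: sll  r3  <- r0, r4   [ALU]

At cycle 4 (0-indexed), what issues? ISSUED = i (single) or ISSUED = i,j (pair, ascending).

ISSUED = 5

#0 head=0: or.ALU i0 WAW r2
#1 head=1: ld.MEM i1 no-port MEM/MUL
#2 head=2: mul.MUL i2 no-port MUL/MEM
#3 head=3: ld.MEM;sub.ALU i3,i4 dual
#4 head=5: and.ALU i5 RAW+WAW r6
#5 head=6: sub.ALU i6 WAW r6
#6 head=7: mulh.MUL;or.ALU i7,i8 dual
#7 head=9: sub.ALU;beq.BR i9,i10 dual
#8 head=11: bne.BR;sll.ALU i11,i12 dual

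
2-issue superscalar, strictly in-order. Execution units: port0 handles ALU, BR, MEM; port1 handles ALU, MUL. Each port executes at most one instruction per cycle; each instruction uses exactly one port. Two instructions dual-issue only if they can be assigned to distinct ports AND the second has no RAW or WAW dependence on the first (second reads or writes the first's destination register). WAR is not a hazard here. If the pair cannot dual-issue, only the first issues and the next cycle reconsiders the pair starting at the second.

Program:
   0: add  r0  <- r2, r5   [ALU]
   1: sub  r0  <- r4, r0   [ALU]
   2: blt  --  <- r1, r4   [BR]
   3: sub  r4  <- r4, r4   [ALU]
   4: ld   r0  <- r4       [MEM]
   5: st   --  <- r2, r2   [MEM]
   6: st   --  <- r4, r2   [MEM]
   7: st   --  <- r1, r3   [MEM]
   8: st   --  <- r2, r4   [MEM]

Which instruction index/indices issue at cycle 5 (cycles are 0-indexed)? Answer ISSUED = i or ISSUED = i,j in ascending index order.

ISSUED = 6

c0: i0 add  RAW+WAW r0
c1: i1,i2 sub+blt  pair
c2: i3 sub  RAW r4
c3: i4 ld  no-port MEM/MEM
c4: i5 st  no-port MEM/MEM
c5: i6 st  no-port MEM/MEM
c6: i7 st  no-port MEM/MEM
c7: i8 st  tail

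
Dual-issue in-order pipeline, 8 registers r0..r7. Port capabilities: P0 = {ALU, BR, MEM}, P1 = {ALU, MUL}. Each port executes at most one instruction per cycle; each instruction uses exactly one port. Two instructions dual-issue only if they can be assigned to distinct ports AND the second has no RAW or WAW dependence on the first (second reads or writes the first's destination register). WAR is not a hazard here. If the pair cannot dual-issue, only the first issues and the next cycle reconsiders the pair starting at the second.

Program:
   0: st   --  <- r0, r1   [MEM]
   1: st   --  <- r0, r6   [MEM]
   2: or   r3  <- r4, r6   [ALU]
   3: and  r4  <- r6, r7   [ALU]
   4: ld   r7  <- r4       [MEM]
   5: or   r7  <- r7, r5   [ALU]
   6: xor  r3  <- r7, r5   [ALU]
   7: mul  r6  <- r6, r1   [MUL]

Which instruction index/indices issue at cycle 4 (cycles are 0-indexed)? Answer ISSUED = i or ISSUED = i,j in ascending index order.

0. st.MEM @i0  | no-port MEM/MEM
1. st.MEM+or.ALU @i1&i2  | dual
2. and.ALU @i3  | RAW r4
3. ld.MEM @i4  | RAW+WAW r7
4. or.ALU @i5  | RAW r7
5. xor.ALU+mul.MUL @i6&i7  | dual

ISSUED = 5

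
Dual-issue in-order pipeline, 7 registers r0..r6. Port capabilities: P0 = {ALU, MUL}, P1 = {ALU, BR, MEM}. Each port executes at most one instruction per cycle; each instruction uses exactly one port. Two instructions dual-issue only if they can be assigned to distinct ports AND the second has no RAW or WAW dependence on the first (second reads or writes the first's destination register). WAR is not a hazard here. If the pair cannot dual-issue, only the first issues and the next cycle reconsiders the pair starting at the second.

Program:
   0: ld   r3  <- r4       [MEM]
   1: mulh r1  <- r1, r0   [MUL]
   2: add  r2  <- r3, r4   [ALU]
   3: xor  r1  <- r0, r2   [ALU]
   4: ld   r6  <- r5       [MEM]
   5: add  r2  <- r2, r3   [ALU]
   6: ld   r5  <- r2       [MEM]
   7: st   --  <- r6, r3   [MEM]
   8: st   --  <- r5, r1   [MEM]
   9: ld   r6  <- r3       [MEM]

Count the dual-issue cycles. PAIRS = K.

  cy0 -> i0,i1 (ld.MEM/mulh.MUL) pair
  cy1 -> i2 (add.ALU) RAW r2
  cy2 -> i3,i4 (xor.ALU/ld.MEM) pair
  cy3 -> i5 (add.ALU) RAW r2
  cy4 -> i6 (ld.MEM) no-port MEM/MEM
  cy5 -> i7 (st.MEM) no-port MEM/MEM
  cy6 -> i8 (st.MEM) no-port MEM/MEM
  cy7 -> i9 (ld.MEM) tail

PAIRS = 2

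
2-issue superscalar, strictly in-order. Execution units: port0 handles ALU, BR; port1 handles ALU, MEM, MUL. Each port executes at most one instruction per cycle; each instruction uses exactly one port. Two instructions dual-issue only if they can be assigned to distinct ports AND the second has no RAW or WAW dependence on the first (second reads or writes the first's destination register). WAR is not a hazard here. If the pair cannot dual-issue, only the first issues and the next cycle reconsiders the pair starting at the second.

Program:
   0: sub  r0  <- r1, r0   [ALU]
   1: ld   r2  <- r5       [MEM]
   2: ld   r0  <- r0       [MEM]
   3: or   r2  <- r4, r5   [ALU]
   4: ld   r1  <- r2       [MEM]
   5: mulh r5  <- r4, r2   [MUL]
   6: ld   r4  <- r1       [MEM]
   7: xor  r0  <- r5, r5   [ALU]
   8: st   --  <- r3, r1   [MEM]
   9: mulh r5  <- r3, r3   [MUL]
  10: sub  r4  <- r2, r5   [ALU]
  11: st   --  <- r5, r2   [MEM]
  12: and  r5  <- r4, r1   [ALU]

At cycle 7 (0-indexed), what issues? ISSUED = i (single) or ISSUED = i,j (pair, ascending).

c0: i0,i1 sub.ALU ld.MEM  pair
c1: i2,i3 ld.MEM or.ALU  pair
c2: i4 ld.MEM  no-port MEM/MUL
c3: i5 mulh.MUL  no-port MUL/MEM
c4: i6,i7 ld.MEM xor.ALU  pair
c5: i8 st.MEM  no-port MEM/MUL
c6: i9 mulh.MUL  RAW r5
c7: i10,i11 sub.ALU st.MEM  pair
c8: i12 and.ALU  tail

ISSUED = 10,11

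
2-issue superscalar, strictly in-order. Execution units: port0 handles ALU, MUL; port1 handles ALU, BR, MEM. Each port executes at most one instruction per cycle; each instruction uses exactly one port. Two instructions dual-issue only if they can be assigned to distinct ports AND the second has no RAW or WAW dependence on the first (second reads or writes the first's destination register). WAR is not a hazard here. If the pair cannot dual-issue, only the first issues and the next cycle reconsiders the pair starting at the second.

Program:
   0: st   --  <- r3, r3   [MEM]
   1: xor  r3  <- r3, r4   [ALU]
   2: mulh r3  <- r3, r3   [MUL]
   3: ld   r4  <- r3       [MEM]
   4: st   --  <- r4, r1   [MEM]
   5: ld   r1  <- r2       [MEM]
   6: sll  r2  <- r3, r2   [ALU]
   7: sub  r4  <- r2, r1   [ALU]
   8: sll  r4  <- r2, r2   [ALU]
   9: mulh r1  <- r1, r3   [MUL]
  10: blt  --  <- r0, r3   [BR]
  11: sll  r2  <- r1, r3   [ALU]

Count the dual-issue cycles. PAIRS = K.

PAIRS = 4

  cy0 -> i0/i1 (st.MEM xor.ALU) dual
  cy1 -> i2 (mulh.MUL) RAW r3
  cy2 -> i3 (ld.MEM) no-port MEM/MEM
  cy3 -> i4 (st.MEM) no-port MEM/MEM
  cy4 -> i5/i6 (ld.MEM sll.ALU) dual
  cy5 -> i7 (sub.ALU) WAW r4
  cy6 -> i8/i9 (sll.ALU mulh.MUL) dual
  cy7 -> i10/i11 (blt.BR sll.ALU) dual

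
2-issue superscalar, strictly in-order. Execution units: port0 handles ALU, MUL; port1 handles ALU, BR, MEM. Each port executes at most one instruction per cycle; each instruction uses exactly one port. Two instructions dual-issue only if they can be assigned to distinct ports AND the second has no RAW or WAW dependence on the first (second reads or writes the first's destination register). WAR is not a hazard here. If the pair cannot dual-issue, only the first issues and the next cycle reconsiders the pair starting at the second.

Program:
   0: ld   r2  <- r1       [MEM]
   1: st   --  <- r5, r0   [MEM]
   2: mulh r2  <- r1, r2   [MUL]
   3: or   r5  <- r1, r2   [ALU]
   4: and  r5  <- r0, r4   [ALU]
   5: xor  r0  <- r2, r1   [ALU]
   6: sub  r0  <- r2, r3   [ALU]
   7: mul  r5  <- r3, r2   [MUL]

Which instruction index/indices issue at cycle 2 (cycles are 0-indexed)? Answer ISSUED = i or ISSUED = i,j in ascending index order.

#0 head=0: ld.MEM i0 no-port MEM/MEM
#1 head=1: st.MEM/mulh.MUL i1&i2 2-wide
#2 head=3: or.ALU i3 WAW r5
#3 head=4: and.ALU/xor.ALU i4&i5 2-wide
#4 head=6: sub.ALU/mul.MUL i6&i7 2-wide

ISSUED = 3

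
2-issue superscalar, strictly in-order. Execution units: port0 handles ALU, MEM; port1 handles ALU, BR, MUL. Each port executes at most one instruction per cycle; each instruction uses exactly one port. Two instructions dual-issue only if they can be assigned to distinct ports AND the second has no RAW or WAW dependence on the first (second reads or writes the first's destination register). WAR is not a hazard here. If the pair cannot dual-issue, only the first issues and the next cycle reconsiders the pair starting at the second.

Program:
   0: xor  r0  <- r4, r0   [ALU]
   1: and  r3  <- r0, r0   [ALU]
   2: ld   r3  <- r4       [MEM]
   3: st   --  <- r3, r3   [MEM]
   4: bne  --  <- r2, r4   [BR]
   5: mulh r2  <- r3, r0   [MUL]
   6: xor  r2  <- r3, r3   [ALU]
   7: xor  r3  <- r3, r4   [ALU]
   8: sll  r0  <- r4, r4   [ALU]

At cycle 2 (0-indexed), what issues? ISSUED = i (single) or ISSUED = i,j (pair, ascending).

ISSUED = 2

c0: i0 xor  RAW r0
c1: i1 and  WAW r3
c2: i2 ld  no-port MEM/MEM
c3: i3/i4 st/bne  dual
c4: i5 mulh  WAW r2
c5: i6/i7 xor/xor  dual
c6: i8 sll  tail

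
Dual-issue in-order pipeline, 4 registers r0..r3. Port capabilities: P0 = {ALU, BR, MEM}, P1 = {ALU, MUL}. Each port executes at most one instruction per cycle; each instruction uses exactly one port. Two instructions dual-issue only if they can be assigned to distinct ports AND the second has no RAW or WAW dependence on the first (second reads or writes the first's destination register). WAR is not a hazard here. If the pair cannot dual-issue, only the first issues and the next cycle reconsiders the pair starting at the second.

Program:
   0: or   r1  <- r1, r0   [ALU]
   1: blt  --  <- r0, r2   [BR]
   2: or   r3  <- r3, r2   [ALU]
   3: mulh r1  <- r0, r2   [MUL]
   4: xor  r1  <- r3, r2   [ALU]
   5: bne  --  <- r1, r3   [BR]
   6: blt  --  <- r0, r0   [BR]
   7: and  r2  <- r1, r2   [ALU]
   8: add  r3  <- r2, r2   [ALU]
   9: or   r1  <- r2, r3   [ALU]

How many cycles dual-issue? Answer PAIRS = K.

#0 head=0: or.ALU/blt.BR i0/i1 2-wide
#1 head=2: or.ALU/mulh.MUL i2/i3 2-wide
#2 head=4: xor.ALU i4 RAW r1
#3 head=5: bne.BR i5 no-port BR/BR
#4 head=6: blt.BR/and.ALU i6/i7 2-wide
#5 head=8: add.ALU i8 RAW r3
#6 head=9: or.ALU i9 tail

PAIRS = 3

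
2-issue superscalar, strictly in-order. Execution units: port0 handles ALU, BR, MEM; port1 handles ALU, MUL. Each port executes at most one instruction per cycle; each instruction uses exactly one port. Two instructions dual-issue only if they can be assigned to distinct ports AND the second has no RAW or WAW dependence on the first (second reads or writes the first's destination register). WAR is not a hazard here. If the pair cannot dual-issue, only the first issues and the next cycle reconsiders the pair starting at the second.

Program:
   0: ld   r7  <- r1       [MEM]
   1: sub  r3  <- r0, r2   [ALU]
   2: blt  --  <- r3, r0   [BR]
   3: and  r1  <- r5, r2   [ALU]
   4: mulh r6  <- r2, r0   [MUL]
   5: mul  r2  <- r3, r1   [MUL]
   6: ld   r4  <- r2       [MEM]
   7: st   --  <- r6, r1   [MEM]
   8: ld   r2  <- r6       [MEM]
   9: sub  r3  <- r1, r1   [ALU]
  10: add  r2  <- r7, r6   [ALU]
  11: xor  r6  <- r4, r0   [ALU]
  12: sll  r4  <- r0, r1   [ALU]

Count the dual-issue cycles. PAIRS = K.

PAIRS = 4

t=0 i0,i1:ld.MEM;sub.ALU ; dual
t=1 i2,i3:blt.BR;and.ALU ; dual
t=2 i4:mulh.MUL ; no-port MUL/MUL
t=3 i5:mul.MUL ; RAW r2
t=4 i6:ld.MEM ; no-port MEM/MEM
t=5 i7:st.MEM ; no-port MEM/MEM
t=6 i8,i9:ld.MEM;sub.ALU ; dual
t=7 i10,i11:add.ALU;xor.ALU ; dual
t=8 i12:sll.ALU ; tail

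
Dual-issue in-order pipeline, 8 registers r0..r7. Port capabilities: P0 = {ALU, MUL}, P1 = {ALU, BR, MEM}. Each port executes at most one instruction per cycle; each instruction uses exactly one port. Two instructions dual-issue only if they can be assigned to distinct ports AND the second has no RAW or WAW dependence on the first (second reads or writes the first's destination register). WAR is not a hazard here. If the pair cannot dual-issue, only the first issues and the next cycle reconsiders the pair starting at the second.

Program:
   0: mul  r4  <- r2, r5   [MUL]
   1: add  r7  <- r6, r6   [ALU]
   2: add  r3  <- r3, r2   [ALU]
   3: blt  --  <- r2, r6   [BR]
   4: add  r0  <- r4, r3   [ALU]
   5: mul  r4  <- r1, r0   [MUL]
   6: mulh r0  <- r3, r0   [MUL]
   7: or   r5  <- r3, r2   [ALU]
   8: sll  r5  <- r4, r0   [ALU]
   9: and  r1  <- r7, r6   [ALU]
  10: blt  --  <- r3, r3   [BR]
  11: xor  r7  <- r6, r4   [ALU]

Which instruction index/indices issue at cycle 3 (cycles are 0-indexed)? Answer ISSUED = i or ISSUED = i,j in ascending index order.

  cy0 -> i0,i1 (mul;add) 2-wide
  cy1 -> i2,i3 (add;blt) 2-wide
  cy2 -> i4 (add) RAW r0
  cy3 -> i5 (mul) no-port MUL/MUL
  cy4 -> i6,i7 (mulh;or) 2-wide
  cy5 -> i8,i9 (sll;and) 2-wide
  cy6 -> i10,i11 (blt;xor) 2-wide

ISSUED = 5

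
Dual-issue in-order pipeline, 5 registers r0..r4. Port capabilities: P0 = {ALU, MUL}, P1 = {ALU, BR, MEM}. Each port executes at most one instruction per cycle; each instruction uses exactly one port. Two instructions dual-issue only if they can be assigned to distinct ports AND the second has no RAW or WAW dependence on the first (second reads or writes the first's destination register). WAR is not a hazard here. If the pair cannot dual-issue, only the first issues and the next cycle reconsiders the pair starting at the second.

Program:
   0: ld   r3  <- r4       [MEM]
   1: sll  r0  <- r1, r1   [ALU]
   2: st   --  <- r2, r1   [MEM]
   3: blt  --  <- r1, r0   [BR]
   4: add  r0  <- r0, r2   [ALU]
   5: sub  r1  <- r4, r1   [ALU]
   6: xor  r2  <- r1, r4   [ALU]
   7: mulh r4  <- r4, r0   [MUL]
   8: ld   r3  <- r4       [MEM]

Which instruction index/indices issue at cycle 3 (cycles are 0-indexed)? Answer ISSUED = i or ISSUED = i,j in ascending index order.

ISSUED = 5

  cy0 -> i0&i1 (ld.MEM;sll.ALU) 2-wide
  cy1 -> i2 (st.MEM) no-port MEM/BR
  cy2 -> i3&i4 (blt.BR;add.ALU) 2-wide
  cy3 -> i5 (sub.ALU) RAW r1
  cy4 -> i6&i7 (xor.ALU;mulh.MUL) 2-wide
  cy5 -> i8 (ld.MEM) tail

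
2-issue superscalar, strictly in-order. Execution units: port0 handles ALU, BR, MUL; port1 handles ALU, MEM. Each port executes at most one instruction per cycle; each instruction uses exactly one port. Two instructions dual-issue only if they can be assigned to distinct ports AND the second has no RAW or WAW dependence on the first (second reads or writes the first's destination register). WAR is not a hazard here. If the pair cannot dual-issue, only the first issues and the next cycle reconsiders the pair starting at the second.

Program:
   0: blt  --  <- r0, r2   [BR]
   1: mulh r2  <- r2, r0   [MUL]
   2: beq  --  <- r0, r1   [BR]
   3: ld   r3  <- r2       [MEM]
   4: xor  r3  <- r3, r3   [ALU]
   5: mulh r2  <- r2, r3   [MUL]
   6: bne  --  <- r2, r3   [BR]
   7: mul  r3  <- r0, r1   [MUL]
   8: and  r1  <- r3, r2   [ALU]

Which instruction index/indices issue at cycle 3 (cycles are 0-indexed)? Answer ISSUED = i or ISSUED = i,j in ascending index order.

ISSUED = 4

[0] i0  blt.BR  -- no-port BR/MUL
[1] i1  mulh.MUL  -- no-port MUL/BR
[2] i2/i3  beq.BR;ld.MEM  -- dual
[3] i4  xor.ALU  -- RAW r3
[4] i5  mulh.MUL  -- no-port MUL/BR
[5] i6  bne.BR  -- no-port BR/MUL
[6] i7  mul.MUL  -- RAW r3
[7] i8  and.ALU  -- tail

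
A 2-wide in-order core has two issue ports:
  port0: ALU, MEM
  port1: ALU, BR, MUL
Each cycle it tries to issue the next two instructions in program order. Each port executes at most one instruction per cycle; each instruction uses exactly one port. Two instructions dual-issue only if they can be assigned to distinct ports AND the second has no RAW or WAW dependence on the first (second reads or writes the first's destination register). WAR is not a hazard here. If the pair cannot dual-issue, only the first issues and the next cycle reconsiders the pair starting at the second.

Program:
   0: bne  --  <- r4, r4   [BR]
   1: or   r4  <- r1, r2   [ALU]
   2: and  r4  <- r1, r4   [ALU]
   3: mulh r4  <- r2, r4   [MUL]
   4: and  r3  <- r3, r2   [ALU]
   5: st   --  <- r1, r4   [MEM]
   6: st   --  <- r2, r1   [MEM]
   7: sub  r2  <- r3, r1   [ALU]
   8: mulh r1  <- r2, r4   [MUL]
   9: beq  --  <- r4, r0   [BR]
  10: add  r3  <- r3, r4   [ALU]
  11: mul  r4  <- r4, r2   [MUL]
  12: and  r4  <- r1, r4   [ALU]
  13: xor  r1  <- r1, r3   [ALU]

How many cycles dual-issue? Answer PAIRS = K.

t=0 i0&i1:bne+or ; 2-wide
t=1 i2:and ; RAW+WAW r4
t=2 i3&i4:mulh+and ; 2-wide
t=3 i5:st ; no-port MEM/MEM
t=4 i6&i7:st+sub ; 2-wide
t=5 i8:mulh ; no-port MUL/BR
t=6 i9&i10:beq+add ; 2-wide
t=7 i11:mul ; RAW+WAW r4
t=8 i12&i13:and+xor ; 2-wide

PAIRS = 5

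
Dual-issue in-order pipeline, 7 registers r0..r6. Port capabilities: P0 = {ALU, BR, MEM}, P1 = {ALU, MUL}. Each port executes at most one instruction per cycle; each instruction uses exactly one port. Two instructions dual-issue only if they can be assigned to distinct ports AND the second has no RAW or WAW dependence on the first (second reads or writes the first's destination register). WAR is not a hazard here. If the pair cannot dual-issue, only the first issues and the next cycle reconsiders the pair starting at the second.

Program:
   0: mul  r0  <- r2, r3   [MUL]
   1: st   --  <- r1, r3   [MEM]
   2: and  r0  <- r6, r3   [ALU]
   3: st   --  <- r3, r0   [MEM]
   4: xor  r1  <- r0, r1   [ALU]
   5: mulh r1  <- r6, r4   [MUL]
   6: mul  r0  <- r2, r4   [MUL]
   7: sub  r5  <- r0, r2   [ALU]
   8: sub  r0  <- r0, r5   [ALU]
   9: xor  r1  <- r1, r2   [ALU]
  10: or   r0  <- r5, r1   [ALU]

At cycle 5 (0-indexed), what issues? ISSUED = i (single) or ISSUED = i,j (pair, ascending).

  cy0 -> i0+i1 (mul.MUL/st.MEM) 2-wide
  cy1 -> i2 (and.ALU) RAW r0
  cy2 -> i3+i4 (st.MEM/xor.ALU) 2-wide
  cy3 -> i5 (mulh.MUL) no-port MUL/MUL
  cy4 -> i6 (mul.MUL) RAW r0
  cy5 -> i7 (sub.ALU) RAW r5
  cy6 -> i8+i9 (sub.ALU/xor.ALU) 2-wide
  cy7 -> i10 (or.ALU) tail

ISSUED = 7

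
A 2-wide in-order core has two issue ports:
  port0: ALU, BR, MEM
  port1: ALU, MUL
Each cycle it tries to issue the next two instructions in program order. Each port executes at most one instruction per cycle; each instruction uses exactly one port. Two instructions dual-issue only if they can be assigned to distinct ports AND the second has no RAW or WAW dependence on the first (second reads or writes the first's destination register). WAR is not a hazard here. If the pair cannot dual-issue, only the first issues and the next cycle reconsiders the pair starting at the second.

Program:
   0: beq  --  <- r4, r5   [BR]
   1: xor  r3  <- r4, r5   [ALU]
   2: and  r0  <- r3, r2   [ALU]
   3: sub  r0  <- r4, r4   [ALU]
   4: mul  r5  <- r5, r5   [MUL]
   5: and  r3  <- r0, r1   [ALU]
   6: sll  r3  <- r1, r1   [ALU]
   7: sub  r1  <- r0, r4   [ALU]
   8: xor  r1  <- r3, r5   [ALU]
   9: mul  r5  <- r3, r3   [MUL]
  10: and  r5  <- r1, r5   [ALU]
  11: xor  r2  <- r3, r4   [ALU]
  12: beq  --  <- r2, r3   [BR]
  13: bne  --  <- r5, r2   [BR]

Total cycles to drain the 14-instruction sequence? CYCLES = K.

t=0 i0/i1:beq.BR xor.ALU ; pair
t=1 i2:and.ALU ; WAW r0
t=2 i3/i4:sub.ALU mul.MUL ; pair
t=3 i5:and.ALU ; WAW r3
t=4 i6/i7:sll.ALU sub.ALU ; pair
t=5 i8/i9:xor.ALU mul.MUL ; pair
t=6 i10/i11:and.ALU xor.ALU ; pair
t=7 i12:beq.BR ; no-port BR/BR
t=8 i13:bne.BR ; tail

CYCLES = 9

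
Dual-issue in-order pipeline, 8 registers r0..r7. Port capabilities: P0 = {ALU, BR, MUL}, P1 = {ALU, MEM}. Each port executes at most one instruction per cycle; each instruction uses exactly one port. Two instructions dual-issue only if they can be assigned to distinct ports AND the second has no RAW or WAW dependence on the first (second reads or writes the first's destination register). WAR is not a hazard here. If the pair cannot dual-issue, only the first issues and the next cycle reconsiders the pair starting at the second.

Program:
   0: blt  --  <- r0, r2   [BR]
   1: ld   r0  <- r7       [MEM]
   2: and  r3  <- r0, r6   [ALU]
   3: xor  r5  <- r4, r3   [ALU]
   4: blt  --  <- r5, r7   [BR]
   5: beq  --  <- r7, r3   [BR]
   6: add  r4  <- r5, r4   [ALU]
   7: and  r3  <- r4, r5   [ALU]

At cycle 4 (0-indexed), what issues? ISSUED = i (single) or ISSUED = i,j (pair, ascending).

ISSUED = 5,6

0. blt+ld @i0,i1  | pair
1. and @i2  | RAW r3
2. xor @i3  | RAW r5
3. blt @i4  | no-port BR/BR
4. beq+add @i5,i6  | pair
5. and @i7  | tail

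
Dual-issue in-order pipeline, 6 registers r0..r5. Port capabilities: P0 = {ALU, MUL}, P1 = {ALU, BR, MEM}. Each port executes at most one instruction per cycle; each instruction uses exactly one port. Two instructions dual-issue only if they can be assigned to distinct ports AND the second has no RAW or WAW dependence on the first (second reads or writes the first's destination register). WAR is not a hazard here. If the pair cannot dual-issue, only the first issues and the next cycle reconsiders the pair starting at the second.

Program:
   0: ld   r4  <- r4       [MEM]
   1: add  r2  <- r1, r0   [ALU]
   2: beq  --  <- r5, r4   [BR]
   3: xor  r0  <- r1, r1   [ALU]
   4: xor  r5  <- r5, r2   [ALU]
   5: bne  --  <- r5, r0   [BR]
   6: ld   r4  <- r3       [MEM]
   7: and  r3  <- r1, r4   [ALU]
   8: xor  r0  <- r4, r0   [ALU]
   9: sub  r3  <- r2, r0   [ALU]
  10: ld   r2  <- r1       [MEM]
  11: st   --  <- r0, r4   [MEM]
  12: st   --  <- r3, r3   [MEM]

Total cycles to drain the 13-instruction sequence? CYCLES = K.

[0] i0+i1  ld.MEM;add.ALU  -- 2-wide
[1] i2+i3  beq.BR;xor.ALU  -- 2-wide
[2] i4  xor.ALU  -- RAW r5
[3] i5  bne.BR  -- no-port BR/MEM
[4] i6  ld.MEM  -- RAW r4
[5] i7+i8  and.ALU;xor.ALU  -- 2-wide
[6] i9+i10  sub.ALU;ld.MEM  -- 2-wide
[7] i11  st.MEM  -- no-port MEM/MEM
[8] i12  st.MEM  -- tail

CYCLES = 9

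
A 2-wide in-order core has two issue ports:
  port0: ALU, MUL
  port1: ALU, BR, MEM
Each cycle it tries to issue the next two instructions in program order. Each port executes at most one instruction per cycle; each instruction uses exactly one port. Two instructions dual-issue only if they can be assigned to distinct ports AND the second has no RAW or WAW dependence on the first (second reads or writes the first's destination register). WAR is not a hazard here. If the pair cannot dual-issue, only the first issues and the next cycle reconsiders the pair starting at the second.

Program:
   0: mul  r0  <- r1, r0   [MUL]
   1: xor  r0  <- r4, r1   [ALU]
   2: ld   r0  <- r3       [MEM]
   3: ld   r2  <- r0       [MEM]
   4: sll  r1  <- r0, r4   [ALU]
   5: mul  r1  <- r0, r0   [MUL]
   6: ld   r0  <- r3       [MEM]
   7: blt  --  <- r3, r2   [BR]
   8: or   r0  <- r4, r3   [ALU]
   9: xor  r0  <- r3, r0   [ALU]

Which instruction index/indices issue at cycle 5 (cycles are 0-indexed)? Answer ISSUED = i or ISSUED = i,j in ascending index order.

c0: i0 mul  WAW r0
c1: i1 xor  WAW r0
c2: i2 ld  no-port MEM/MEM
c3: i3,i4 ld sll  2-wide
c4: i5,i6 mul ld  2-wide
c5: i7,i8 blt or  2-wide
c6: i9 xor  tail

ISSUED = 7,8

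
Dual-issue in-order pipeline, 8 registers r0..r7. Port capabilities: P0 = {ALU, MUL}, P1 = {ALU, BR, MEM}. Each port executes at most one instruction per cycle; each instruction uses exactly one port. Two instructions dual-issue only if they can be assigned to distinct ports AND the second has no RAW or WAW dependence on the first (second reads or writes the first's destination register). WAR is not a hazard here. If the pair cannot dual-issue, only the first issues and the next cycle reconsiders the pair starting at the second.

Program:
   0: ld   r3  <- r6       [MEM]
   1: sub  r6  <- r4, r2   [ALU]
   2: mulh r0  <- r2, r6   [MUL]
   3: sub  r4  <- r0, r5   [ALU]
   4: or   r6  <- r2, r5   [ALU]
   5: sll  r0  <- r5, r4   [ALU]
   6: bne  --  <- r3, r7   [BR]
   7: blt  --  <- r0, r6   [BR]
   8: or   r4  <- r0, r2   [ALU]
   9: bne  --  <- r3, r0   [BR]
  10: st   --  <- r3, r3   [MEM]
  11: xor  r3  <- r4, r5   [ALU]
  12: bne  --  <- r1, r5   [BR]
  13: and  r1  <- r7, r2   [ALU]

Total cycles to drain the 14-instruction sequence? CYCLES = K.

[0] i0+i1  ld.MEM/sub.ALU  -- pair
[1] i2  mulh.MUL  -- RAW r0
[2] i3+i4  sub.ALU/or.ALU  -- pair
[3] i5+i6  sll.ALU/bne.BR  -- pair
[4] i7+i8  blt.BR/or.ALU  -- pair
[5] i9  bne.BR  -- no-port BR/MEM
[6] i10+i11  st.MEM/xor.ALU  -- pair
[7] i12+i13  bne.BR/and.ALU  -- pair

CYCLES = 8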